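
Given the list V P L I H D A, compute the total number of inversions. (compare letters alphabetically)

Inversions: 21

Sweep left to right; for each value list the smaller values that follow it:
V: 6
P: 5
L: 4
I: 3
H: 2
D: 1
A: 0
Sum: 6 + 5 + 4 + 3 + 2 + 1 + 0 = 21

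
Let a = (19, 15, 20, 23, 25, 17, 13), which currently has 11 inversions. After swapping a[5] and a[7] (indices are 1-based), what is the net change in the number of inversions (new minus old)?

-3

Positions 5 and 7 hold 25 and 13; after swapping, the array is [19, 15, 20, 23, 13, 17, 25].
For each element, count later entries that are smaller:
19: 3
15: 1
20: 2
23: 2
13: 0
17: 0
25: 0
Sum: 3 + 1 + 2 + 2 + 0 + 0 + 0 = 8
Change: 8 − 11 = -3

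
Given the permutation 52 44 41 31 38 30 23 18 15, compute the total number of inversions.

Element-by-element contributions:
52: 8
44: 7
41: 6
31: 4
38: 4
30: 3
23: 2
18: 1
15: 0
Sum: 8 + 7 + 6 + 4 + 4 + 3 + 2 + 1 + 0 = 35

35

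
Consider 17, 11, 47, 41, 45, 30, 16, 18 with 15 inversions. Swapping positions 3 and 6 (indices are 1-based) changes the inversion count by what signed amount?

-5

Positions 3 and 6 hold 47 and 30; after swapping, the array is [17, 11, 30, 41, 45, 47, 16, 18].
For each element, count later entries that are smaller:
17: 2
11: 0
30: 2
41: 2
45: 2
47: 2
16: 0
18: 0
Sum: 2 + 0 + 2 + 2 + 2 + 2 + 0 + 0 = 10
Change: 10 − 15 = -5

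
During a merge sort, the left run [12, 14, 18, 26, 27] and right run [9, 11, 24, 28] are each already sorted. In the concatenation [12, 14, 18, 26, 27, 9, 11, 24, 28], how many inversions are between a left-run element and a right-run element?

Take each right-half value and tally the left-half values above it:
r = 9: 12, 14, 18, 26, 27 → 5
r = 11: 12, 14, 18, 26, 27 → 5
r = 24: 26, 27 → 2
r = 28: none → 0
Cross-inversions: 5 + 5 + 2 + 0 = 12

12 split inversions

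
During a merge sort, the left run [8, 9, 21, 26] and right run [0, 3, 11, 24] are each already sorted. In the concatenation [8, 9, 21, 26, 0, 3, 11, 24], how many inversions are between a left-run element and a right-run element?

11 split inversions

Take each right-half value and tally the left-half values above it:
r = 0: 8, 9, 21, 26 → 4
r = 3: 8, 9, 21, 26 → 4
r = 11: 21, 26 → 2
r = 24: 26 → 1
Cross-inversions: 4 + 4 + 2 + 1 = 11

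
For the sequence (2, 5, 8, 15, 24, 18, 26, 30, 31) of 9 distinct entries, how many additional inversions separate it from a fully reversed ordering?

35

Maximum inversions for 9 distinct elements is C(9, 2) = 9·8/2 = 36.
Current inversions — for each element, count later smaller elements:
2: 0
5: 0
8: 0
15: 0
24: 1
18: 0
26: 0
30: 0
31: 0
Current total: 0 + 0 + 0 + 0 + 1 + 0 + 0 + 0 + 0 = 1
Shortfall: 36 − 1 = 35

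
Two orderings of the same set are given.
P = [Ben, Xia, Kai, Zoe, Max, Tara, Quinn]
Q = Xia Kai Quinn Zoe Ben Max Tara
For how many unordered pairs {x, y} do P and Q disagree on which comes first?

Disagreeing pairs: 7

Assign each item its position (1..7) in the first ordering, then rewrite the second ordering as that position sequence:
positions: Ben→1, Xia→2, Kai→3, Zoe→4, Max→5, Tara→6, Quinn→7
second ordering as positions: [2, 3, 7, 4, 1, 5, 6]
Discordant pairs = inversions in this position sequence.
2: 1 → 1
3: 1 → 1
7: 4, 1, 5, 6 → 4
4: 1 → 1
1: 0
5: 0
6: 0
Total: 1 + 1 + 4 + 1 + 0 + 0 + 0 = 7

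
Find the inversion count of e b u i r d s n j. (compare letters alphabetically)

Sweep left to right; for each value list the smaller values that follow it:
e → b, d → 2
b → none → 0
u → i, r, d, s, n, j → 6
i → d → 1
r → d, n, j → 3
d → none → 0
s → n, j → 2
n → j → 1
j → none → 0
Sum: 2 + 0 + 6 + 1 + 3 + 0 + 2 + 1 + 0 = 15

15 out-of-order pairs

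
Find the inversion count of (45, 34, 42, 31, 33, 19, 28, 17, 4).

Count, for each position, how many later elements it exceeds:
45 → 34, 42, 31, 33, 19, 28, 17, 4 → 8
34 → 31, 33, 19, 28, 17, 4 → 6
42 → 31, 33, 19, 28, 17, 4 → 6
31 → 19, 28, 17, 4 → 4
33 → 19, 28, 17, 4 → 4
19 → 17, 4 → 2
28 → 17, 4 → 2
17 → 4 → 1
4 → none → 0
Sum: 8 + 6 + 6 + 4 + 4 + 2 + 2 + 1 + 0 = 33

33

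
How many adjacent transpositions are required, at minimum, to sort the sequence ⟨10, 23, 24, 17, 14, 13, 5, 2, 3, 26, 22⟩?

32

Minimum adjacent swaps = number of inversions (each swap of adjacent out-of-order elements removes one inversion and no swap can remove more).
Count inversions — for each element, later elements that are smaller:
10: 5, 2, 3 → 3
23: 17, 14, 13, 5, 2, 3, 22 → 7
24: 17, 14, 13, 5, 2, 3, 22 → 7
17: 14, 13, 5, 2, 3 → 5
14: 13, 5, 2, 3 → 4
13: 5, 2, 3 → 3
5: 2, 3 → 2
2: none → 0
3: none → 0
26: 22 → 1
22: none → 0
Total inversions: 3 + 7 + 7 + 5 + 4 + 3 + 2 + 0 + 0 + 1 + 0 = 32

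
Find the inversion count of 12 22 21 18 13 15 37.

9 inversions

Element-by-element contributions:
12 → none → 0
22 → 21, 18, 13, 15 → 4
21 → 18, 13, 15 → 3
18 → 13, 15 → 2
13 → none → 0
15 → none → 0
37 → none → 0
Sum: 0 + 4 + 3 + 2 + 0 + 0 + 0 = 9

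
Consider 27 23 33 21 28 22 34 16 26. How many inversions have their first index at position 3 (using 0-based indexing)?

The element at index 3 is 21.
Elements after it: 28, 22, 34, 16, 26
Those smaller than 21: 16

1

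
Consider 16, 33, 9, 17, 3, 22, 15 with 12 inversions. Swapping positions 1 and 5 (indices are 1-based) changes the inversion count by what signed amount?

Positions 1 and 5 hold 16 and 3; after swapping, the array is [3, 33, 9, 17, 16, 22, 15].
Element-by-element contributions:
3 → none → 0
33 → 9, 17, 16, 22, 15 → 5
9 → none → 0
17 → 16, 15 → 2
16 → 15 → 1
22 → 15 → 1
15 → none → 0
Sum: 0 + 5 + 0 + 2 + 1 + 1 + 0 = 9
Change: 9 − 12 = -3

-3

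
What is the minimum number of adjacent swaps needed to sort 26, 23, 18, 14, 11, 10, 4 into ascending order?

Each adjacent swap fixes exactly one inversion, so the minimum swap count equals the number of inversions.
Count inversions — for each element, later elements that are smaller:
26: 23, 18, 14, 11, 10, 4 → 6
23: 18, 14, 11, 10, 4 → 5
18: 14, 11, 10, 4 → 4
14: 11, 10, 4 → 3
11: 10, 4 → 2
10: 4 → 1
4: none → 0
Total inversions: 6 + 5 + 4 + 3 + 2 + 1 + 0 = 21

There are 21 swaps.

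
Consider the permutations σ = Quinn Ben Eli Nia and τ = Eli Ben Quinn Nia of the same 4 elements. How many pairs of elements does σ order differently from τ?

3 discordant pairs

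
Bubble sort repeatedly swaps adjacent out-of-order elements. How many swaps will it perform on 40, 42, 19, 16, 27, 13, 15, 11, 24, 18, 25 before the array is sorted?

Minimum adjacent swaps = number of inversions (each swap of adjacent out-of-order elements removes one inversion and no swap can remove more).
Count inversions — for each element, later elements that are smaller:
40: 19, 16, 27, 13, 15, 11, 24, 18, 25 → 9
42: 19, 16, 27, 13, 15, 11, 24, 18, 25 → 9
19: 16, 13, 15, 11, 18 → 5
16: 13, 15, 11 → 3
27: 13, 15, 11, 24, 18, 25 → 6
13: 11 → 1
15: 11 → 1
11: none → 0
24: 18 → 1
18: none → 0
25: none → 0
Total inversions: 9 + 9 + 5 + 3 + 6 + 1 + 1 + 0 + 1 + 0 + 0 = 35

There are 35 adjacent swaps.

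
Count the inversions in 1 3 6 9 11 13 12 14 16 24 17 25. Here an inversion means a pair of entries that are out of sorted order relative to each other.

2

For each element, count later entries that are smaller:
1 → none → 0
3 → none → 0
6 → none → 0
9 → none → 0
11 → none → 0
13 → 12 → 1
12 → none → 0
14 → none → 0
16 → none → 0
24 → 17 → 1
17 → none → 0
25 → none → 0
Sum: 0 + 0 + 0 + 0 + 0 + 1 + 0 + 0 + 0 + 1 + 0 + 0 = 2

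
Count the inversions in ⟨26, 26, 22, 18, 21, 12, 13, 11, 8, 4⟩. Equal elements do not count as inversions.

For each element, count later entries that are smaller:
26: 8
26: 8
22: 7
18: 5
21: 5
12: 3
13: 3
11: 2
8: 1
4: 0
Sum: 8 + 8 + 7 + 5 + 5 + 3 + 3 + 2 + 1 + 0 = 42

42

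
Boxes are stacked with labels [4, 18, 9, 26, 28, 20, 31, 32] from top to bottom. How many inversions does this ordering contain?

For each element, count later entries that are smaller:
4: 0
18: 1
9: 0
26: 1
28: 1
20: 0
31: 0
32: 0
Sum: 0 + 1 + 0 + 1 + 1 + 0 + 0 + 0 = 3

3 inversions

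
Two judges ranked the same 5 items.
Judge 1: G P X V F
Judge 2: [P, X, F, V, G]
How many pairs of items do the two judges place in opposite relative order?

5

Assign each item its position (1..5) in the first ordering, then rewrite the second ordering as that position sequence:
positions: G→1, P→2, X→3, V→4, F→5
second ordering as positions: [2, 3, 5, 4, 1]
Discordant pairs = inversions in this position sequence.
2: 1 → 1
3: 1 → 1
5: 4, 1 → 2
4: 1 → 1
1: 0
Total: 1 + 1 + 2 + 1 + 0 = 5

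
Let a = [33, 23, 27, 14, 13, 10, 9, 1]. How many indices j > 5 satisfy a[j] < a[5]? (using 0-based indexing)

2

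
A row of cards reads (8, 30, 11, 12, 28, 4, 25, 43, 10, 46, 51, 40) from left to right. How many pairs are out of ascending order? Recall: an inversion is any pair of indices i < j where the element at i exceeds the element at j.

Inversions: 19

For each element, count later entries that are smaller:
8 → 4 → 1
30 → 11, 12, 28, 4, 25, 10 → 6
11 → 4, 10 → 2
12 → 4, 10 → 2
28 → 4, 25, 10 → 3
4 → none → 0
25 → 10 → 1
43 → 10, 40 → 2
10 → none → 0
46 → 40 → 1
51 → 40 → 1
40 → none → 0
Sum: 1 + 6 + 2 + 2 + 3 + 0 + 1 + 2 + 0 + 1 + 1 + 0 = 19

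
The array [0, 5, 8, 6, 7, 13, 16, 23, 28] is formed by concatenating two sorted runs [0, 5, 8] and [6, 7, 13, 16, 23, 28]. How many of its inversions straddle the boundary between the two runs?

2 split inversions

Take each right-half value and tally the left-half values above it:
r = 6: 8 → 1
r = 7: 8 → 1
r = 13: none → 0
r = 16: none → 0
r = 23: none → 0
r = 28: none → 0
Cross-inversions: 1 + 1 + 0 + 0 + 0 + 0 = 2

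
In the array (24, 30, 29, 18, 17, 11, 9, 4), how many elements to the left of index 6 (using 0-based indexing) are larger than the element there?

6 such elements

The element at index 6 is 9.
Elements before it: 24, 30, 29, 18, 17, 11
Those larger than 9: 24, 30, 29, 18, 17, 11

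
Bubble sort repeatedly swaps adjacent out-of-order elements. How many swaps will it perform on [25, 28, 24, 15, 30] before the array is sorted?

The minimum number of adjacent swaps to sort an array equals its inversion count, since every such swap removes exactly one inversion.
Count inversions — for each element, later elements that are smaller:
25: 24, 15 → 2
28: 24, 15 → 2
24: 15 → 1
15: none → 0
30: none → 0
Total inversions: 2 + 2 + 1 + 0 + 0 = 5

Adjacent swaps: 5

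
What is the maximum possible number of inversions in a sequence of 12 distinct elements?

The maximum occurs when the array is in strictly decreasing order: every one of the C(12, 2) pairs is inverted.
C(12, 2) = 12·11/2 = 66

66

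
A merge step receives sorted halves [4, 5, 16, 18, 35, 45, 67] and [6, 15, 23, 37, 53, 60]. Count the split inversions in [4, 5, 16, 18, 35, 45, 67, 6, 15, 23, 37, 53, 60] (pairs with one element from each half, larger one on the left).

17

Count, for every r in R, how many entries of L exceed r:
r = 6: 16, 18, 35, 45, 67 → 5
r = 15: 16, 18, 35, 45, 67 → 5
r = 23: 35, 45, 67 → 3
r = 37: 45, 67 → 2
r = 53: 67 → 1
r = 60: 67 → 1
Cross-inversions: 5 + 5 + 3 + 2 + 1 + 1 = 17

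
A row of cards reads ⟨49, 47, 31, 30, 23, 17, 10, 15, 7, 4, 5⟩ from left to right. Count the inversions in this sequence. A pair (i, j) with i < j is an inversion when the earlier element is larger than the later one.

There are 53 out-of-order pairs.

For each element, count later entries that are smaller:
49: 10
47: 9
31: 8
30: 7
23: 6
17: 5
10: 3
15: 3
7: 2
4: 0
5: 0
Sum: 10 + 9 + 8 + 7 + 6 + 5 + 3 + 3 + 2 + 0 + 0 = 53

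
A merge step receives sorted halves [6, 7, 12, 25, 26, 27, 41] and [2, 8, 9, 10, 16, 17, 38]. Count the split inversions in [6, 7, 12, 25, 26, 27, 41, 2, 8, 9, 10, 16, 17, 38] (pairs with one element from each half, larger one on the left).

There are 31 split inversions.

Count, for every r in R, how many entries of L exceed r:
r = 2: 6, 7, 12, 25, 26, 27, 41 → 7
r = 8: 12, 25, 26, 27, 41 → 5
r = 9: 12, 25, 26, 27, 41 → 5
r = 10: 12, 25, 26, 27, 41 → 5
r = 16: 25, 26, 27, 41 → 4
r = 17: 25, 26, 27, 41 → 4
r = 38: 41 → 1
Cross-inversions: 7 + 5 + 5 + 5 + 4 + 4 + 1 = 31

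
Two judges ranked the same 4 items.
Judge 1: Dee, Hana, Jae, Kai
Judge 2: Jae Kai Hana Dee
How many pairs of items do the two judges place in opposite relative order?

5 discordant pairs

Assign each item its position (1..4) in the first ordering, then rewrite the second ordering as that position sequence:
positions: Dee→1, Hana→2, Jae→3, Kai→4
second ordering as positions: [3, 4, 2, 1]
Discordant pairs = inversions in this position sequence.
3: 2, 1 → 2
4: 2, 1 → 2
2: 1 → 1
1: 0
Total: 2 + 2 + 1 + 0 = 5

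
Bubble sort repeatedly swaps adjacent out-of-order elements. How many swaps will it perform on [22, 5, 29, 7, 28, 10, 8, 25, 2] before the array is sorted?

Each adjacent swap fixes exactly one inversion, so the minimum swap count equals the number of inversions.
Count inversions — for each element, later elements that are smaller:
22: 5, 7, 10, 8, 2 → 5
5: 2 → 1
29: 7, 28, 10, 8, 25, 2 → 6
7: 2 → 1
28: 10, 8, 25, 2 → 4
10: 8, 2 → 2
8: 2 → 1
25: 2 → 1
2: none → 0
Total inversions: 5 + 1 + 6 + 1 + 4 + 2 + 1 + 1 + 0 = 21

21 swaps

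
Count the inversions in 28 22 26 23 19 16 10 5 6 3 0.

Count, for each position, how many later elements it exceeds:
28: 10
22: 7
26: 8
23: 7
19: 6
16: 5
10: 4
5: 2
6: 2
3: 1
0: 0
Sum: 10 + 7 + 8 + 7 + 6 + 5 + 4 + 2 + 2 + 1 + 0 = 52

Inversions: 52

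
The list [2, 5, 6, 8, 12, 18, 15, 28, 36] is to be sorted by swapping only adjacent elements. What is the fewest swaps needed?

The minimum number of adjacent swaps to sort an array equals its inversion count, since every such swap removes exactly one inversion.
Count inversions — for each element, later elements that are smaller:
2: none → 0
5: none → 0
6: none → 0
8: none → 0
12: none → 0
18: 15 → 1
15: none → 0
28: none → 0
36: none → 0
Total inversions: 0 + 0 + 0 + 0 + 0 + 1 + 0 + 0 + 0 = 1

Swaps: 1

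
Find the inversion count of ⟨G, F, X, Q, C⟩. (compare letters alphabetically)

6 inversions

Out-of-order index pairs (0-indexed):
(0,1): G > F
(0,4): G > C
(1,4): F > C
(2,3): X > Q
(2,4): X > C
(3,4): Q > C
That's 6 pairs.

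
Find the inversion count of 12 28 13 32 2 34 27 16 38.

12

For each element, count later entries that are smaller:
12 → 2 → 1
28 → 13, 2, 27, 16 → 4
13 → 2 → 1
32 → 2, 27, 16 → 3
2 → none → 0
34 → 27, 16 → 2
27 → 16 → 1
16 → none → 0
38 → none → 0
Sum: 1 + 4 + 1 + 3 + 0 + 2 + 1 + 0 + 0 = 12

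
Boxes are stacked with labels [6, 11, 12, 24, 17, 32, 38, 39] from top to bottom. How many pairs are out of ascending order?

1

For each element, count later entries that are smaller:
6 → none → 0
11 → none → 0
12 → none → 0
24 → 17 → 1
17 → none → 0
32 → none → 0
38 → none → 0
39 → none → 0
Sum: 0 + 0 + 0 + 1 + 0 + 0 + 0 + 0 = 1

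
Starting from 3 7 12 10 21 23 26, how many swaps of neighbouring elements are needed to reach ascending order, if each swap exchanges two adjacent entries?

Minimum adjacent swaps = number of inversions (each swap of adjacent out-of-order elements removes one inversion and no swap can remove more).
Count inversions — for each element, later elements that are smaller:
3: none → 0
7: none → 0
12: 10 → 1
10: none → 0
21: none → 0
23: none → 0
26: none → 0
Total inversions: 0 + 0 + 1 + 0 + 0 + 0 + 0 = 1

1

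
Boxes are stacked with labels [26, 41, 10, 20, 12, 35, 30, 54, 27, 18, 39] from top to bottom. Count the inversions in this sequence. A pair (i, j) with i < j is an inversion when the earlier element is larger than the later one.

23 out-of-order pairs

For each element, count later entries that are smaller:
26: 4
41: 8
10: 0
20: 2
12: 0
35: 3
30: 2
54: 3
27: 1
18: 0
39: 0
Sum: 4 + 8 + 0 + 2 + 0 + 3 + 2 + 3 + 1 + 0 + 0 = 23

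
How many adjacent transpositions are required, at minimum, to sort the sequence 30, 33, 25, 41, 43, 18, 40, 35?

12

The minimum number of adjacent swaps to sort an array equals its inversion count, since every such swap removes exactly one inversion.
Count inversions — for each element, later elements that are smaller:
30: 25, 18 → 2
33: 25, 18 → 2
25: 18 → 1
41: 18, 40, 35 → 3
43: 18, 40, 35 → 3
18: none → 0
40: 35 → 1
35: none → 0
Total inversions: 2 + 2 + 1 + 3 + 3 + 0 + 1 + 0 = 12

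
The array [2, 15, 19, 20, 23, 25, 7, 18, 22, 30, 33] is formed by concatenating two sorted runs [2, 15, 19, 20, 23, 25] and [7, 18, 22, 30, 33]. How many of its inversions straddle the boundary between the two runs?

Split inversions: 11

Count, for every r in R, how many entries of L exceed r:
r = 7: 15, 19, 20, 23, 25 → 5
r = 18: 19, 20, 23, 25 → 4
r = 22: 23, 25 → 2
r = 30: none → 0
r = 33: none → 0
Cross-inversions: 5 + 4 + 2 + 0 + 0 = 11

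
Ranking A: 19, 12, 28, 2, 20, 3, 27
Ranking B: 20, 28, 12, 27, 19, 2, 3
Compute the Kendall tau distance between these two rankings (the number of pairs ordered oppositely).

There are 10 discordant pairs.

Assign each item its position (1..7) in the first ordering, then rewrite the second ordering as that position sequence:
positions: 19→1, 12→2, 28→3, 2→4, 20→5, 3→6, 27→7
second ordering as positions: [5, 3, 2, 7, 1, 4, 6]
Discordant pairs = inversions in this position sequence.
5: 3, 2, 1, 4 → 4
3: 2, 1 → 2
2: 1 → 1
7: 1, 4, 6 → 3
1: 0
4: 0
6: 0
Total: 4 + 2 + 1 + 3 + 0 + 0 + 0 = 10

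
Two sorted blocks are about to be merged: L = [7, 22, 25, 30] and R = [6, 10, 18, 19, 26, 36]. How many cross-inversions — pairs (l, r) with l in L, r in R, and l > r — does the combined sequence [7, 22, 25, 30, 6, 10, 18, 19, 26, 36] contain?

There are 14 cross-inversions.

For each element r of the right run, count left-run elements greater than r:
r = 6: 7, 22, 25, 30 → 4
r = 10: 22, 25, 30 → 3
r = 18: 22, 25, 30 → 3
r = 19: 22, 25, 30 → 3
r = 26: 30 → 1
r = 36: none → 0
Cross-inversions: 4 + 3 + 3 + 3 + 1 + 0 = 14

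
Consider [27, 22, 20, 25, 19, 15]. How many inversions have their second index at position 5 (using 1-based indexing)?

4

The element at index 5 is 19.
Elements before it: 27, 22, 20, 25
Those larger than 19: 27, 22, 20, 25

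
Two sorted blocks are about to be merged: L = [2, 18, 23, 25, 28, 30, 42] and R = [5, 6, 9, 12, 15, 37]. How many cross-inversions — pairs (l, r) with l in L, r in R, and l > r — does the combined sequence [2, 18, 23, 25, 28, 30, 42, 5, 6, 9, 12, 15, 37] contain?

Take each right-half value and tally the left-half values above it:
r = 5: 18, 23, 25, 28, 30, 42 → 6
r = 6: 18, 23, 25, 28, 30, 42 → 6
r = 9: 18, 23, 25, 28, 30, 42 → 6
r = 12: 18, 23, 25, 28, 30, 42 → 6
r = 15: 18, 23, 25, 28, 30, 42 → 6
r = 37: 42 → 1
Cross-inversions: 6 + 6 + 6 + 6 + 6 + 1 = 31

31 split inversions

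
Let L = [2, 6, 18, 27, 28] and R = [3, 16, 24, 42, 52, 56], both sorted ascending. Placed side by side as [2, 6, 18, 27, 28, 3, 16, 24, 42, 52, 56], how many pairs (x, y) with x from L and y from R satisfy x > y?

9 cross-inversions

Count, for every r in R, how many entries of L exceed r:
r = 3: 6, 18, 27, 28 → 4
r = 16: 18, 27, 28 → 3
r = 24: 27, 28 → 2
r = 42: none → 0
r = 52: none → 0
r = 56: none → 0
Cross-inversions: 4 + 3 + 2 + 0 + 0 + 0 = 9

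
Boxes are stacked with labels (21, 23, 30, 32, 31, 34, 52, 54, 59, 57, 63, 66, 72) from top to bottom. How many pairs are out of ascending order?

For each element, count later entries that are smaller:
21: 0
23: 0
30: 0
32: 1
31: 0
34: 0
52: 0
54: 0
59: 1
57: 0
63: 0
66: 0
72: 0
Sum: 0 + 0 + 0 + 1 + 0 + 0 + 0 + 0 + 1 + 0 + 0 + 0 + 0 = 2

2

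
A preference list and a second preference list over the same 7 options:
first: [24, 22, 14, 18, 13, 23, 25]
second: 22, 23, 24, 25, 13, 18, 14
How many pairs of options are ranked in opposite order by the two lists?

11 pairs

Assign each item its position (1..7) in the first ordering, then rewrite the second ordering as that position sequence:
positions: 24→1, 22→2, 14→3, 18→4, 13→5, 23→6, 25→7
second ordering as positions: [2, 6, 1, 7, 5, 4, 3]
Discordant pairs = inversions in this position sequence.
2: 1 → 1
6: 1, 5, 4, 3 → 4
1: 0
7: 5, 4, 3 → 3
5: 4, 3 → 2
4: 3 → 1
3: 0
Total: 1 + 4 + 0 + 3 + 2 + 1 + 0 = 11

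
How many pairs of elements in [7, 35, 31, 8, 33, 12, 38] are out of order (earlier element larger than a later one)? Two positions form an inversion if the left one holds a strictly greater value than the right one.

For each element, count later entries that are smaller:
7 → none → 0
35 → 31, 8, 33, 12 → 4
31 → 8, 12 → 2
8 → none → 0
33 → 12 → 1
12 → none → 0
38 → none → 0
Sum: 0 + 4 + 2 + 0 + 1 + 0 + 0 = 7

7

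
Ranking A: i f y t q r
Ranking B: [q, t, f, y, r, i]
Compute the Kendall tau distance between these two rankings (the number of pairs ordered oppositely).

10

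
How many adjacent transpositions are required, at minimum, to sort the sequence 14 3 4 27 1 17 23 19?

10 adjacent swaps

Each adjacent swap fixes exactly one inversion, so the minimum swap count equals the number of inversions.
Count inversions — for each element, later elements that are smaller:
14: 3, 4, 1 → 3
3: 1 → 1
4: 1 → 1
27: 1, 17, 23, 19 → 4
1: none → 0
17: none → 0
23: 19 → 1
19: none → 0
Total inversions: 3 + 1 + 1 + 4 + 0 + 0 + 1 + 0 = 10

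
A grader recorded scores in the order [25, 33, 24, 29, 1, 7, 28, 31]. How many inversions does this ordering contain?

14

Count, for each position, how many later elements it exceeds:
25 → 24, 1, 7 → 3
33 → 24, 29, 1, 7, 28, 31 → 6
24 → 1, 7 → 2
29 → 1, 7, 28 → 3
1 → none → 0
7 → none → 0
28 → none → 0
31 → none → 0
Sum: 3 + 6 + 2 + 3 + 0 + 0 + 0 + 0 = 14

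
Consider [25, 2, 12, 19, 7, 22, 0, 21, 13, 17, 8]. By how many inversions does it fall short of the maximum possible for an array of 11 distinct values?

25

Maximum inversions for 11 distinct elements is C(11, 2) = 11·10/2 = 55.
Current inversions — for each element, count later smaller elements:
25: 10
2: 1
12: 3
19: 5
7: 1
22: 5
0: 0
21: 3
13: 1
17: 1
8: 0
Current total: 10 + 1 + 3 + 5 + 1 + 5 + 0 + 3 + 1 + 1 + 0 = 30
Shortfall: 55 − 30 = 25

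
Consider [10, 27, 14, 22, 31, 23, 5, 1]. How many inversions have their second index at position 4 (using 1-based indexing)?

1

The element at index 4 is 22.
Elements before it: 10, 27, 14
Those larger than 22: 27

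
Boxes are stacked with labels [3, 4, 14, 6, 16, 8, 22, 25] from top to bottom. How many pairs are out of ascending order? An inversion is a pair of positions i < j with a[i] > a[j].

Inversions: 3

Count, for each position, how many later elements it exceeds:
3 → none → 0
4 → none → 0
14 → 6, 8 → 2
6 → none → 0
16 → 8 → 1
8 → none → 0
22 → none → 0
25 → none → 0
Sum: 0 + 0 + 2 + 0 + 1 + 0 + 0 + 0 = 3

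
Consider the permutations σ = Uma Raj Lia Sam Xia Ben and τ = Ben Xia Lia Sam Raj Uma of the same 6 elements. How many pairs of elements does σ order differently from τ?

14 discordant pairs

Assign each item its position (1..6) in the first ordering, then rewrite the second ordering as that position sequence:
positions: Uma→1, Raj→2, Lia→3, Sam→4, Xia→5, Ben→6
second ordering as positions: [6, 5, 3, 4, 2, 1]
Discordant pairs = inversions in this position sequence.
6: 5, 3, 4, 2, 1 → 5
5: 3, 4, 2, 1 → 4
3: 2, 1 → 2
4: 2, 1 → 2
2: 1 → 1
1: 0
Total: 5 + 4 + 2 + 2 + 1 + 0 = 14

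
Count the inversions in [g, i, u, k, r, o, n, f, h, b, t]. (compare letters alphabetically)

Sweep left to right; for each value list the smaller values that follow it:
g: 2
i: 3
u: 8
k: 3
r: 5
o: 4
n: 3
f: 1
h: 1
b: 0
t: 0
Sum: 2 + 3 + 8 + 3 + 5 + 4 + 3 + 1 + 1 + 0 + 0 = 30

30 inversions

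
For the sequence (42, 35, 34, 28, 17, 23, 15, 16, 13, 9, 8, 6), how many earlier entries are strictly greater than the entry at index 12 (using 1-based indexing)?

11

The element at index 12 is 6.
Elements before it: 42, 35, 34, 28, 17, 23, 15, 16, 13, 9, 8
Those larger than 6: 42, 35, 34, 28, 17, 23, 15, 16, 13, 9, 8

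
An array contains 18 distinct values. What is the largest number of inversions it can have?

Inversions: 153

A reversed (strictly descending) arrangement makes every pair an inversion, giving C(18, 2) inversions.
C(18, 2) = 18·17/2 = 153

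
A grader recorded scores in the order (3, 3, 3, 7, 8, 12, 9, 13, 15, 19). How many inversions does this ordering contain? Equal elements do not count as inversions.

1 inversion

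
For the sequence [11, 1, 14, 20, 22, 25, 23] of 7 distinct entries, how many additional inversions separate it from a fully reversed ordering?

Maximum inversions for 7 distinct elements is C(7, 2) = 7·6/2 = 21.
Current inversions — for each element, count later smaller elements:
11: 1
1: 0
14: 0
20: 0
22: 0
25: 1
23: 0
Current total: 1 + 0 + 0 + 0 + 0 + 1 + 0 = 2
Shortfall: 21 − 2 = 19

19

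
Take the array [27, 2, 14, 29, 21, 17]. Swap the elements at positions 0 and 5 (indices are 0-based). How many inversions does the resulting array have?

4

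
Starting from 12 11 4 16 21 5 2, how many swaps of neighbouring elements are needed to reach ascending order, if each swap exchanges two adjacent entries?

13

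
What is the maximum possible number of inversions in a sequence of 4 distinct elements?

6

A reversed (strictly descending) arrangement makes every pair an inversion, giving C(4, 2) inversions.
C(4, 2) = 4·3/2 = 6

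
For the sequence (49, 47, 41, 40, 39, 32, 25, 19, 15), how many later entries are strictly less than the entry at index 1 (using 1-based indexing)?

The element at index 1 is 49.
Elements after it: 47, 41, 40, 39, 32, 25, 19, 15
Those smaller than 49: 47, 41, 40, 39, 32, 25, 19, 15

8 such elements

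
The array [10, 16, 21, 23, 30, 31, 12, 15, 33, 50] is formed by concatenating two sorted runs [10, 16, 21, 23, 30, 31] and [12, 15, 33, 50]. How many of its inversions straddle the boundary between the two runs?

Split inversions: 10

Count, for every r in R, how many entries of L exceed r:
r = 12: 16, 21, 23, 30, 31 → 5
r = 15: 16, 21, 23, 30, 31 → 5
r = 33: none → 0
r = 50: none → 0
Cross-inversions: 5 + 5 + 0 + 0 = 10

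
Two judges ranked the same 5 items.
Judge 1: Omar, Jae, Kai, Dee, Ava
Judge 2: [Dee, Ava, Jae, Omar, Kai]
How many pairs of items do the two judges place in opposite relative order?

7

Assign each item its position (1..5) in the first ordering, then rewrite the second ordering as that position sequence:
positions: Omar→1, Jae→2, Kai→3, Dee→4, Ava→5
second ordering as positions: [4, 5, 2, 1, 3]
Discordant pairs = inversions in this position sequence.
4: 2, 1, 3 → 3
5: 2, 1, 3 → 3
2: 1 → 1
1: 0
3: 0
Total: 3 + 3 + 1 + 0 + 0 = 7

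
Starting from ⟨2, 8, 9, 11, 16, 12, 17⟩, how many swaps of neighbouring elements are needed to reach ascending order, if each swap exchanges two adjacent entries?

1

Each adjacent swap fixes exactly one inversion, so the minimum swap count equals the number of inversions.
Count inversions — for each element, later elements that are smaller:
2: none → 0
8: none → 0
9: none → 0
11: none → 0
16: 12 → 1
12: none → 0
17: none → 0
Total inversions: 0 + 0 + 0 + 0 + 1 + 0 + 0 = 1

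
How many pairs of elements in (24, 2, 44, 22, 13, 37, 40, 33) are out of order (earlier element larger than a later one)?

For each element, count later entries that are smaller:
24 → 2, 22, 13 → 3
2 → none → 0
44 → 22, 13, 37, 40, 33 → 5
22 → 13 → 1
13 → none → 0
37 → 33 → 1
40 → 33 → 1
33 → none → 0
Sum: 3 + 0 + 5 + 1 + 0 + 1 + 1 + 0 = 11

11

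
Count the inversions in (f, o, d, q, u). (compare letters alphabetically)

Element-by-element contributions:
f: 1
o: 1
d: 0
q: 0
u: 0
Sum: 1 + 1 + 0 + 0 + 0 = 2

2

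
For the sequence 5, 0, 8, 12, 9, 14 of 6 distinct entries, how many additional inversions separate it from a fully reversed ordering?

13 inversions short

Maximum inversions for 6 distinct elements is C(6, 2) = 6·5/2 = 15.
Current inversions — for each element, count later smaller elements:
5: 1
0: 0
8: 0
12: 1
9: 0
14: 0
Current total: 1 + 0 + 0 + 1 + 0 + 0 = 2
Shortfall: 15 − 2 = 13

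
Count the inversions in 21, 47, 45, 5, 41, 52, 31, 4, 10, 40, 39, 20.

Element-by-element contributions:
21 → 5, 4, 10, 20 → 4
47 → 45, 5, 41, 31, 4, 10, 40, 39, 20 → 9
45 → 5, 41, 31, 4, 10, 40, 39, 20 → 8
5 → 4 → 1
41 → 31, 4, 10, 40, 39, 20 → 6
52 → 31, 4, 10, 40, 39, 20 → 6
31 → 4, 10, 20 → 3
4 → none → 0
10 → none → 0
40 → 39, 20 → 2
39 → 20 → 1
20 → none → 0
Sum: 4 + 9 + 8 + 1 + 6 + 6 + 3 + 0 + 0 + 2 + 1 + 0 = 40

40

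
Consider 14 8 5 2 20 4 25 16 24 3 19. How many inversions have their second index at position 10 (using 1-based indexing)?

The element at index 10 is 3.
Elements before it: 14, 8, 5, 2, 20, 4, 25, 16, 24
Those larger than 3: 14, 8, 5, 20, 4, 25, 16, 24

8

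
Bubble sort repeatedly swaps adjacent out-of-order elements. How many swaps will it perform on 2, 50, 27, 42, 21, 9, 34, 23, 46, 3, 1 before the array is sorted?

The minimum number of adjacent swaps to sort an array equals its inversion count, since every such swap removes exactly one inversion.
Count inversions — for each element, later elements that are smaller:
2: 1 → 1
50: 27, 42, 21, 9, 34, 23, 46, 3, 1 → 9
27: 21, 9, 23, 3, 1 → 5
42: 21, 9, 34, 23, 3, 1 → 6
21: 9, 3, 1 → 3
9: 3, 1 → 2
34: 23, 3, 1 → 3
23: 3, 1 → 2
46: 3, 1 → 2
3: 1 → 1
1: none → 0
Total inversions: 1 + 9 + 5 + 6 + 3 + 2 + 3 + 2 + 2 + 1 + 0 = 34

34 swaps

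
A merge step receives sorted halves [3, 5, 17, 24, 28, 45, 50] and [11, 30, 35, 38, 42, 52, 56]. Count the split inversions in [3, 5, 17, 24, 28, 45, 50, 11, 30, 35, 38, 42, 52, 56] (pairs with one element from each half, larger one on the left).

13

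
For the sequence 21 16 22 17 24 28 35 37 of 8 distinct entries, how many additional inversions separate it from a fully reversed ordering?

Maximum inversions for 8 distinct elements is C(8, 2) = 8·7/2 = 28.
Current inversions — for each element, count later smaller elements:
21: 2
16: 0
22: 1
17: 0
24: 0
28: 0
35: 0
37: 0
Current total: 2 + 0 + 1 + 0 + 0 + 0 + 0 + 0 = 3
Shortfall: 28 − 3 = 25

25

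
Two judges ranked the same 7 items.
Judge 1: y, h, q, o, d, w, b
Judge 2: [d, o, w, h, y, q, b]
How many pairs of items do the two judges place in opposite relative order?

Assign each item its position (1..7) in the first ordering, then rewrite the second ordering as that position sequence:
positions: y→1, h→2, q→3, o→4, d→5, w→6, b→7
second ordering as positions: [5, 4, 6, 2, 1, 3, 7]
Discordant pairs = inversions in this position sequence.
5: 4, 2, 1, 3 → 4
4: 2, 1, 3 → 3
6: 2, 1, 3 → 3
2: 1 → 1
1: 0
3: 0
7: 0
Total: 4 + 3 + 3 + 1 + 0 + 0 + 0 = 11

11 discordant pairs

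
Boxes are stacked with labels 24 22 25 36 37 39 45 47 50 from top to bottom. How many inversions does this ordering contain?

1 inversion

Sweep left to right; for each value list the smaller values that follow it:
24 → 22 → 1
22 → none → 0
25 → none → 0
36 → none → 0
37 → none → 0
39 → none → 0
45 → none → 0
47 → none → 0
50 → none → 0
Sum: 1 + 0 + 0 + 0 + 0 + 0 + 0 + 0 + 0 = 1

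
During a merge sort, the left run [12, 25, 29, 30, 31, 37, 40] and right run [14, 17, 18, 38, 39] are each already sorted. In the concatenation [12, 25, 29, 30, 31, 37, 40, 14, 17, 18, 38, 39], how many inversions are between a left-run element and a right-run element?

Take each right-half value and tally the left-half values above it:
r = 14: 25, 29, 30, 31, 37, 40 → 6
r = 17: 25, 29, 30, 31, 37, 40 → 6
r = 18: 25, 29, 30, 31, 37, 40 → 6
r = 38: 40 → 1
r = 39: 40 → 1
Cross-inversions: 6 + 6 + 6 + 1 + 1 = 20

20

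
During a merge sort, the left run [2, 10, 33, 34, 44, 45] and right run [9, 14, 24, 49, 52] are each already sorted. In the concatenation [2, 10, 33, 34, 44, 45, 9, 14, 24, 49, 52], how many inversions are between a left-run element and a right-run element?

Take each right-half value and tally the left-half values above it:
r = 9: 10, 33, 34, 44, 45 → 5
r = 14: 33, 34, 44, 45 → 4
r = 24: 33, 34, 44, 45 → 4
r = 49: none → 0
r = 52: none → 0
Cross-inversions: 5 + 4 + 4 + 0 + 0 = 13

Split inversions: 13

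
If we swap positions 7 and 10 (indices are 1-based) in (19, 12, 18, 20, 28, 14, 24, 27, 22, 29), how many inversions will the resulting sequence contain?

14

Positions 7 and 10 hold 24 and 29; after swapping, the array is [19, 12, 18, 20, 28, 14, 29, 27, 22, 24].
Sweep left to right; for each value list the smaller values that follow it:
19 → 12, 18, 14 → 3
12 → none → 0
18 → 14 → 1
20 → 14 → 1
28 → 14, 27, 22, 24 → 4
14 → none → 0
29 → 27, 22, 24 → 3
27 → 22, 24 → 2
22 → none → 0
24 → none → 0
Sum: 3 + 0 + 1 + 1 + 4 + 0 + 3 + 2 + 0 + 0 = 14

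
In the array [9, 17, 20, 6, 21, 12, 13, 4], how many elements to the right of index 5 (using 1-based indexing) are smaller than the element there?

3

The element at index 5 is 21.
Elements after it: 12, 13, 4
Those smaller than 21: 12, 13, 4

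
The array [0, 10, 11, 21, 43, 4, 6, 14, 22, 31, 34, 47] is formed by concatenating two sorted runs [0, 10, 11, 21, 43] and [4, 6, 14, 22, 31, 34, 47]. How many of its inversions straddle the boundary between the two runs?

Take each right-half value and tally the left-half values above it:
r = 4: 10, 11, 21, 43 → 4
r = 6: 10, 11, 21, 43 → 4
r = 14: 21, 43 → 2
r = 22: 43 → 1
r = 31: 43 → 1
r = 34: 43 → 1
r = 47: none → 0
Cross-inversions: 4 + 4 + 2 + 1 + 1 + 1 + 0 = 13

13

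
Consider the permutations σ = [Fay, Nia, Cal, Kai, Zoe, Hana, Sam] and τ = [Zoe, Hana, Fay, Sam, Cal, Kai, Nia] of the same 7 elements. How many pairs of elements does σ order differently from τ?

Assign each item its position (1..7) in the first ordering, then rewrite the second ordering as that position sequence:
positions: Fay→1, Nia→2, Cal→3, Kai→4, Zoe→5, Hana→6, Sam→7
second ordering as positions: [5, 6, 1, 7, 3, 4, 2]
Discordant pairs = inversions in this position sequence.
5: 1, 3, 4, 2 → 4
6: 1, 3, 4, 2 → 4
1: 0
7: 3, 4, 2 → 3
3: 2 → 1
4: 2 → 1
2: 0
Total: 4 + 4 + 0 + 3 + 1 + 1 + 0 = 13

13 discordant pairs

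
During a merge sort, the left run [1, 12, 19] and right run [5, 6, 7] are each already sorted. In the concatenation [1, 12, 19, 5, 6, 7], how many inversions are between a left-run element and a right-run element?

6

For each element r of the right run, count left-run elements greater than r:
r = 5: 12, 19 → 2
r = 6: 12, 19 → 2
r = 7: 12, 19 → 2
Cross-inversions: 2 + 2 + 2 = 6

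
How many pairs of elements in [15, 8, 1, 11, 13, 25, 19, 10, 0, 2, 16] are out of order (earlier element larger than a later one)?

28

Element-by-element contributions:
15 → 8, 1, 11, 13, 10, 0, 2 → 7
8 → 1, 0, 2 → 3
1 → 0 → 1
11 → 10, 0, 2 → 3
13 → 10, 0, 2 → 3
25 → 19, 10, 0, 2, 16 → 5
19 → 10, 0, 2, 16 → 4
10 → 0, 2 → 2
0 → none → 0
2 → none → 0
16 → none → 0
Sum: 7 + 3 + 1 + 3 + 3 + 5 + 4 + 2 + 0 + 0 + 0 = 28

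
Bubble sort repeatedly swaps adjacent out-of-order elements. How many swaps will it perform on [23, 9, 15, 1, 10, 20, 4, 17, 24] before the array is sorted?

15 adjacent swaps

Each adjacent swap fixes exactly one inversion, so the minimum swap count equals the number of inversions.
Count inversions — for each element, later elements that are smaller:
23: 9, 15, 1, 10, 20, 4, 17 → 7
9: 1, 4 → 2
15: 1, 10, 4 → 3
1: none → 0
10: 4 → 1
20: 4, 17 → 2
4: none → 0
17: none → 0
24: none → 0
Total inversions: 7 + 2 + 3 + 0 + 1 + 2 + 0 + 0 + 0 = 15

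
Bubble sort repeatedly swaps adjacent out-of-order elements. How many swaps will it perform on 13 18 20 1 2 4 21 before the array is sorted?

9 adjacent swaps

Minimum adjacent swaps = number of inversions (each swap of adjacent out-of-order elements removes one inversion and no swap can remove more).
Count inversions — for each element, later elements that are smaller:
13: 1, 2, 4 → 3
18: 1, 2, 4 → 3
20: 1, 2, 4 → 3
1: none → 0
2: none → 0
4: none → 0
21: none → 0
Total inversions: 3 + 3 + 3 + 0 + 0 + 0 + 0 = 9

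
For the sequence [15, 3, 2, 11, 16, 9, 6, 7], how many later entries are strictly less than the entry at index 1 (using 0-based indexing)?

The element at index 1 is 3.
Elements after it: 2, 11, 16, 9, 6, 7
Those smaller than 3: 2

1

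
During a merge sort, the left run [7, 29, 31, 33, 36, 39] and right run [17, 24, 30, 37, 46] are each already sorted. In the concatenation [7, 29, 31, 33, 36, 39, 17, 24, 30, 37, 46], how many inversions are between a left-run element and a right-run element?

15 split inversions

Count, for every r in R, how many entries of L exceed r:
r = 17: 29, 31, 33, 36, 39 → 5
r = 24: 29, 31, 33, 36, 39 → 5
r = 30: 31, 33, 36, 39 → 4
r = 37: 39 → 1
r = 46: none → 0
Cross-inversions: 5 + 5 + 4 + 1 + 0 = 15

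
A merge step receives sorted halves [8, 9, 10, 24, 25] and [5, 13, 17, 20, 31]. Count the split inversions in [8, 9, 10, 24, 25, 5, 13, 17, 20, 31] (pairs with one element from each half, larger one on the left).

11

Take each right-half value and tally the left-half values above it:
r = 5: 8, 9, 10, 24, 25 → 5
r = 13: 24, 25 → 2
r = 17: 24, 25 → 2
r = 20: 24, 25 → 2
r = 31: none → 0
Cross-inversions: 5 + 2 + 2 + 2 + 0 = 11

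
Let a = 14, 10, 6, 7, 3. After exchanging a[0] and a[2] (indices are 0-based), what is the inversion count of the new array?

6 inversions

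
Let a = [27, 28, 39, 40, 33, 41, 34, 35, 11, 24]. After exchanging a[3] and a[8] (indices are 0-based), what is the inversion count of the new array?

Positions 3 and 8 hold 40 and 11; after swapping, the array is [27, 28, 39, 11, 33, 41, 34, 35, 40, 24].
Count, for each position, how many later elements it exceeds:
27: 2
28: 2
39: 5
11: 0
33: 1
41: 4
34: 1
35: 1
40: 1
24: 0
Sum: 2 + 2 + 5 + 0 + 1 + 4 + 1 + 1 + 1 + 0 = 17

17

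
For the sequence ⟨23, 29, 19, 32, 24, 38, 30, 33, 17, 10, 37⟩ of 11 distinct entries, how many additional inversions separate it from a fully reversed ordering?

30 inversions short

Maximum inversions for 11 distinct elements is C(11, 2) = 11·10/2 = 55.
Current inversions — for each element, count later smaller elements:
23: 3
29: 4
19: 2
32: 4
24: 2
38: 5
30: 2
33: 2
17: 1
10: 0
37: 0
Current total: 3 + 4 + 2 + 4 + 2 + 5 + 2 + 2 + 1 + 0 + 0 = 25
Shortfall: 55 − 25 = 30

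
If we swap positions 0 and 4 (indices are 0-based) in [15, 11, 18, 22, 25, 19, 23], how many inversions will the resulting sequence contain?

Positions 0 and 4 hold 15 and 25; after swapping, the array is [25, 11, 18, 22, 15, 19, 23].
For each element, count later entries that are smaller:
25: 6
11: 0
18: 1
22: 2
15: 0
19: 0
23: 0
Sum: 6 + 0 + 1 + 2 + 0 + 0 + 0 = 9

9 inversions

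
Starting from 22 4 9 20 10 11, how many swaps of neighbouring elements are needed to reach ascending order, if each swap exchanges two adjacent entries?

7

Each adjacent swap fixes exactly one inversion, so the minimum swap count equals the number of inversions.
Count inversions — for each element, later elements that are smaller:
22: 4, 9, 20, 10, 11 → 5
4: none → 0
9: none → 0
20: 10, 11 → 2
10: none → 0
11: none → 0
Total inversions: 5 + 0 + 0 + 2 + 0 + 0 = 7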